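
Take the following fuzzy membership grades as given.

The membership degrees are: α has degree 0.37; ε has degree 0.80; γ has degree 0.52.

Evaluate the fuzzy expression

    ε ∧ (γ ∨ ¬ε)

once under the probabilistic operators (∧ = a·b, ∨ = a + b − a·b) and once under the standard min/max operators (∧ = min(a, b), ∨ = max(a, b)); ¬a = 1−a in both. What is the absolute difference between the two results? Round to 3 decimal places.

Under probabilistic:
  ¬ε = 1 − 0.8000 = 0.2000
  γ ∨ ¬ε = a + b − a·b on (0.5200, 0.2000) = 0.6160
  ε ∧ (γ ∨ ¬ε) = a·b on (0.8000, 0.6160) = 0.4928
  → value = 0.4928
Under standard min/max:
  ¬ε = 1 − 0.80 = 0.20
  γ ∨ ¬ε = max(a, b) on (0.52, 0.20) = 0.52
  ε ∧ (γ ∨ ¬ε) = min(a, b) on (0.80, 0.52) = 0.52
  → value = 0.5200
|0.4928 − 0.5200| = 0.027

0.027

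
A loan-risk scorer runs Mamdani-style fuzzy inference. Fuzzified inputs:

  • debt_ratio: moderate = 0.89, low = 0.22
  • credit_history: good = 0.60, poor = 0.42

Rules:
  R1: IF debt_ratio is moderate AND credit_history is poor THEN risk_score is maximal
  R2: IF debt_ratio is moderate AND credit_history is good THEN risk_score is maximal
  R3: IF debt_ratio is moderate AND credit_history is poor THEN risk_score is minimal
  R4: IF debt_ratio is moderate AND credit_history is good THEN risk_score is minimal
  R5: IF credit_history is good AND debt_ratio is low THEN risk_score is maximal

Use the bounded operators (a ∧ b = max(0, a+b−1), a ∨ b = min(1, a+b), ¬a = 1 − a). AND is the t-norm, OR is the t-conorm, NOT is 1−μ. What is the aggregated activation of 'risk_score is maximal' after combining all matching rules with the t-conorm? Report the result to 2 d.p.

R1: moderate=0.89, poor=0.42; AND[max(0, a+b−1)] → w = 0.31
R2: moderate=0.89, good=0.60; AND[max(0, a+b−1)] → w = 0.49
R3: moderate=0.89, poor=0.42; AND[max(0, a+b−1)] → w = 0.31
R4: moderate=0.89, good=0.60; AND[max(0, a+b−1)] → w = 0.49
R5: good=0.60, low=0.22; AND[max(0, a+b−1)] → w = 0.00
Rules with consequent 'maximal': {R1, R2, R5} → strengths 0.31, 0.49, 0.00
Aggregate via t-conorm [min(1, a+b)]: 0.80

0.80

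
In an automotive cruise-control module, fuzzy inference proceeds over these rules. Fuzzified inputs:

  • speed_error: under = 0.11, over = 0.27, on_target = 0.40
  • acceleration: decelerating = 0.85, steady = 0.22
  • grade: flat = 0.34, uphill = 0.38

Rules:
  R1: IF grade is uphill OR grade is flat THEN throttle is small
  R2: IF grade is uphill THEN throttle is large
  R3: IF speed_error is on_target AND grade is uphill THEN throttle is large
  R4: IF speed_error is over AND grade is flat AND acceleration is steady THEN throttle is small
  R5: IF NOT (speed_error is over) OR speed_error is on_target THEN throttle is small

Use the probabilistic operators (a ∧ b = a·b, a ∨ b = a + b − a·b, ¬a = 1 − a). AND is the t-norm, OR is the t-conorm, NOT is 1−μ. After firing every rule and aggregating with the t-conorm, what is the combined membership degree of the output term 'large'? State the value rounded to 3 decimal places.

R1: uphill=0.38, flat=0.34; OR[a + b − a·b] → w = 0.5908
R2: uphill=0.38 → w = 0.3800
R3: on_target=0.40, uphill=0.38; AND[a·b] → w = 0.1520
R4: over=0.27, flat=0.34, steady=0.22; AND[a·b] → w = 0.0202
R5: ¬over=1−0.27=0.73, on_target=0.40; OR[a + b − a·b] → w = 0.8380
Rules with consequent 'large': {R2, R3} → strengths 0.3800, 0.1520
Aggregate via t-conorm [a + b − a·b]: 0.4742

0.474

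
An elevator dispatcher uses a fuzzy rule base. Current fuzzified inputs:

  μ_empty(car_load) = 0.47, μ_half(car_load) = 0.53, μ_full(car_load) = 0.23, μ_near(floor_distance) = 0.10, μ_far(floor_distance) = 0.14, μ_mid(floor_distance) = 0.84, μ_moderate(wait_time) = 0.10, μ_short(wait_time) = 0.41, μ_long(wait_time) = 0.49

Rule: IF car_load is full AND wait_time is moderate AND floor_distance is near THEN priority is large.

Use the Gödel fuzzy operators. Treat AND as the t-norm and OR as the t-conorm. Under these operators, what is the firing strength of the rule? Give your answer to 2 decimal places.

0.10

firing strength: full=0.23, moderate=0.10, near=0.10; AND[min(a, b)] → w = 0.10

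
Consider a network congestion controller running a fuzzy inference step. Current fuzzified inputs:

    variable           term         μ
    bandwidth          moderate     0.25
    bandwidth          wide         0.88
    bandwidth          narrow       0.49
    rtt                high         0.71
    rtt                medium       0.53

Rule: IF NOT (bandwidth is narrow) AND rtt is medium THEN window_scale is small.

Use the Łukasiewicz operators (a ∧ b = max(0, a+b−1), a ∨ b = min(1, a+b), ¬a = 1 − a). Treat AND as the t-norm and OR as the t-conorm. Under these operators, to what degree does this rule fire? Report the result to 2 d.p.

firing strength: ¬narrow=1−0.49=0.51, medium=0.53; AND[max(0, a+b−1)] → w = 0.04

0.04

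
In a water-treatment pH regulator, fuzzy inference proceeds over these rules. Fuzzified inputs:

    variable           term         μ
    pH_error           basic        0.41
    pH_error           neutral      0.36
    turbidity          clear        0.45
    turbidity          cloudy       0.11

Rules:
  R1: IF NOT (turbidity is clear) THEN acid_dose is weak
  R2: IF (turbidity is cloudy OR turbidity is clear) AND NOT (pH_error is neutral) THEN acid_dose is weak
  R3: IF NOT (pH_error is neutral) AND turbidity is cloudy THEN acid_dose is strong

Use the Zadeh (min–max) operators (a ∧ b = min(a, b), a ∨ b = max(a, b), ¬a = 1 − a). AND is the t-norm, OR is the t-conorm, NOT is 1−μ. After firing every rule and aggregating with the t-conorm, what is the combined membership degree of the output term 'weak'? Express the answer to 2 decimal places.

R1: ¬clear=1−0.45=0.55 → w = 0.55
R2: (cloudy=0.11 OR clear=0.45) = 0.45; AND[min(a, b)] with ¬neutral=1−0.36=0.64 → w = 0.45
R3: ¬neutral=1−0.36=0.64, cloudy=0.11; AND[min(a, b)] → w = 0.11
Rules with consequent 'weak': {R1, R2} → strengths 0.55, 0.45
Aggregate via t-conorm [max(a, b)]: 0.55

0.55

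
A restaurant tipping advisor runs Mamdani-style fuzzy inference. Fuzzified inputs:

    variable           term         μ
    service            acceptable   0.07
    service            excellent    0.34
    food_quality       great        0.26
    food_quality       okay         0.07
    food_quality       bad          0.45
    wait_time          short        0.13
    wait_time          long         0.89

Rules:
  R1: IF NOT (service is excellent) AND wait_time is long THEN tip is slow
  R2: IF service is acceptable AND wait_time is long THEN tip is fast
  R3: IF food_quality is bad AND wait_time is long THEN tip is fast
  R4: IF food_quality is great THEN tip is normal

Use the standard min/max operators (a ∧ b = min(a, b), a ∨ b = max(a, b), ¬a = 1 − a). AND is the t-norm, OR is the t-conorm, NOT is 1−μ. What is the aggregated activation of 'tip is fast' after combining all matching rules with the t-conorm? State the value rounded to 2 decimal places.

0.45

R1: ¬excellent=1−0.34=0.66, long=0.89; AND[min(a, b)] → w = 0.66
R2: acceptable=0.07, long=0.89; AND[min(a, b)] → w = 0.07
R3: bad=0.45, long=0.89; AND[min(a, b)] → w = 0.45
R4: great=0.26 → w = 0.26
Rules with consequent 'fast': {R2, R3} → strengths 0.07, 0.45
Aggregate via t-conorm [max(a, b)]: 0.45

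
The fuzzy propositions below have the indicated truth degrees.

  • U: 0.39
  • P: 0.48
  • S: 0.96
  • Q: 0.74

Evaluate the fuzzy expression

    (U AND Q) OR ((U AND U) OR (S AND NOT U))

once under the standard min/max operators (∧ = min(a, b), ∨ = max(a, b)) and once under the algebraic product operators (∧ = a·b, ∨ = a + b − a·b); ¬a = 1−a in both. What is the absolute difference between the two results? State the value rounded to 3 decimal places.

0.140

Under standard min/max:
  U AND Q = min(a, b) on (0.39, 0.74) = 0.39
  U AND U = min(a, b) on (0.39, 0.39) = 0.39
  NOT U = 1 − 0.39 = 0.61
  S AND NOT U = min(a, b) on (0.96, 0.61) = 0.61
  (U AND U) OR (S AND NOT U) = max(a, b) on (0.39, 0.61) = 0.61
  (U AND Q) OR ((U AND U) OR (S AND NOT U)) = max(a, b) on (0.39, 0.61) = 0.61
  → value = 0.6100
Under algebraic product:
  U AND Q = a·b on (0.3900, 0.7400) = 0.2886
  U AND U = a·b on (0.3900, 0.3900) = 0.1521
  NOT U = 1 − 0.3900 = 0.6100
  S AND NOT U = a·b on (0.9600, 0.6100) = 0.5856
  (U AND U) OR (S AND NOT U) = a + b − a·b on (0.1521, 0.5856) = 0.6486
  (U AND Q) OR ((U AND U) OR (S AND NOT U)) = a + b − a·b on (0.2886, 0.6486) = 0.7500
  → value = 0.7500
|0.6100 − 0.7500| = 0.140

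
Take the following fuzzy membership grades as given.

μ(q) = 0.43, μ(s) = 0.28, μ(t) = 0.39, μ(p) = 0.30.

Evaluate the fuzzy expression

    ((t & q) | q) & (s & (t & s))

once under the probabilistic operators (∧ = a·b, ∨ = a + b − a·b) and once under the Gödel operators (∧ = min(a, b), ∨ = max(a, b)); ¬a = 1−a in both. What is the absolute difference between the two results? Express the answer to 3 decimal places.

0.264

Under probabilistic:
  t & q = a·b on (0.3900, 0.4300) = 0.1677
  (t & q) | q = a + b − a·b on (0.1677, 0.4300) = 0.5256
  t & s = a·b on (0.3900, 0.2800) = 0.1092
  s & (t & s) = a·b on (0.2800, 0.1092) = 0.0306
  ((t & q) | q) & (s & (t & s)) = a·b on (0.5256, 0.0306) = 0.0161
  → value = 0.0161
Under Gödel:
  t & q = min(a, b) on (0.39, 0.43) = 0.39
  (t & q) | q = max(a, b) on (0.39, 0.43) = 0.43
  t & s = min(a, b) on (0.39, 0.28) = 0.28
  s & (t & s) = min(a, b) on (0.28, 0.28) = 0.28
  ((t & q) | q) & (s & (t & s)) = min(a, b) on (0.43, 0.28) = 0.28
  → value = 0.2800
|0.0161 − 0.2800| = 0.264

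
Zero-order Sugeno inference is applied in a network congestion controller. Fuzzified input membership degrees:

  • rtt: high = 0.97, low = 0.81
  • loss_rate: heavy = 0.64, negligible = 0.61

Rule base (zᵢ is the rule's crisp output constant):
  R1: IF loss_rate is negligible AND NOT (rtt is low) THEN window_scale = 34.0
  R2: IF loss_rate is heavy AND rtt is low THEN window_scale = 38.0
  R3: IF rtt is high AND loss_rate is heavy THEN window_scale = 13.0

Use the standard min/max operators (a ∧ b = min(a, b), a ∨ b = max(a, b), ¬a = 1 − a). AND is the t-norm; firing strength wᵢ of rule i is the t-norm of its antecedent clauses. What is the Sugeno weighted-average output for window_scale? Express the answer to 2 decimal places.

R1 (z=34.0): negligible=0.61, ¬low=1−0.81=0.19; AND[min(a, b)] → w = 0.19
R2 (z=38.0): heavy=0.64, low=0.81; AND[min(a, b)] → w = 0.64
R3 (z=13.0): high=0.97, heavy=0.64; AND[min(a, b)] → w = 0.64
Weighted average = (0.19·34.0 + 0.64·38.0 + 0.64·13.0) / (0.19 + 0.64 + 0.64)
  = 39.1000 / 1.4700 = 26.60

26.60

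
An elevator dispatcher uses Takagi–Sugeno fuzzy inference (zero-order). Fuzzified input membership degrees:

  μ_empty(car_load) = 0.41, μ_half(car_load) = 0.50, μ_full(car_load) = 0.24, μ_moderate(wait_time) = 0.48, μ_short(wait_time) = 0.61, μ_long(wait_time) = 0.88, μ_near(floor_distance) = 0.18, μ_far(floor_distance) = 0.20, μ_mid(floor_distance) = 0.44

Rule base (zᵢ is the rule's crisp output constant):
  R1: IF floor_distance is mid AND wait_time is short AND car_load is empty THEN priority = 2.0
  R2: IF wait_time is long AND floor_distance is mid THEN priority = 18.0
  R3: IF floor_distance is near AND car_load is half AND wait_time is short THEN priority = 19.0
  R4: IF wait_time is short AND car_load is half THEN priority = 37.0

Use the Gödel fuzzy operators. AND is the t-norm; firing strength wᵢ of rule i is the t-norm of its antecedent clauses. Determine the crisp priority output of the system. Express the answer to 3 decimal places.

R1 (z=2.0): mid=0.44, short=0.61, empty=0.41; AND[min(a, b)] → w = 0.41
R2 (z=18.0): long=0.88, mid=0.44; AND[min(a, b)] → w = 0.44
R3 (z=19.0): near=0.18, half=0.50, short=0.61; AND[min(a, b)] → w = 0.18
R4 (z=37.0): short=0.61, half=0.50; AND[min(a, b)] → w = 0.50
Weighted average = (0.41·2.0 + 0.44·18.0 + 0.18·19.0 + 0.50·37.0) / (0.41 + 0.44 + 0.18 + 0.50)
  = 30.6600 / 1.5300 = 20.039

20.039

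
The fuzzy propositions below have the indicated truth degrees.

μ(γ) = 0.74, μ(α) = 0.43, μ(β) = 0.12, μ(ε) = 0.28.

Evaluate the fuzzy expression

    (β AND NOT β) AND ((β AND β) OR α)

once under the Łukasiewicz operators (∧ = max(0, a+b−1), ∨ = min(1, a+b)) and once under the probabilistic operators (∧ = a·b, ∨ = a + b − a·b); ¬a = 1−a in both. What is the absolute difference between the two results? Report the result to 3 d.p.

0.046

Under Łukasiewicz:
  NOT β = 1 − 0.12 = 0.88
  β AND NOT β = max(0, a+b−1) on (0.12, 0.88) = 0.00
  β AND β = max(0, a+b−1) on (0.12, 0.12) = 0.00
  (β AND β) OR α = min(1, a+b) on (0.00, 0.43) = 0.43
  (β AND NOT β) AND ((β AND β) OR α) = max(0, a+b−1) on (0.00, 0.43) = 0.00
  → value = 0.0000
Under probabilistic:
  NOT β = 1 − 0.1200 = 0.8800
  β AND NOT β = a·b on (0.1200, 0.8800) = 0.1056
  β AND β = a·b on (0.1200, 0.1200) = 0.0144
  (β AND β) OR α = a + b − a·b on (0.0144, 0.4300) = 0.4382
  (β AND NOT β) AND ((β AND β) OR α) = a·b on (0.1056, 0.4382) = 0.0463
  → value = 0.0463
|0.0000 − 0.0463| = 0.046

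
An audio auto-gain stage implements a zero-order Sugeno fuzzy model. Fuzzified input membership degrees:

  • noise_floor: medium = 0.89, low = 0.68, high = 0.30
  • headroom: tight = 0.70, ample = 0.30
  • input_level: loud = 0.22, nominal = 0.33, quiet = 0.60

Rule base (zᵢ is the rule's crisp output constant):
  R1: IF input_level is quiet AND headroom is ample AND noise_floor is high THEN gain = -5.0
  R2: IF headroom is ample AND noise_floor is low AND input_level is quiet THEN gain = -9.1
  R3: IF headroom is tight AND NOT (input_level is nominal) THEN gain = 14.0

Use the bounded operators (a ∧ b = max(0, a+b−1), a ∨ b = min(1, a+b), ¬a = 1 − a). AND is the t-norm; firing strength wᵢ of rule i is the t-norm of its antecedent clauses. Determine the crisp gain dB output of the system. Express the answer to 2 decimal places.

R1 (z=-5.0): quiet=0.60, ample=0.30, high=0.30; AND[max(0, a+b−1)] → w = 0.00
R2 (z=-9.1): ample=0.30, low=0.68, quiet=0.60; AND[max(0, a+b−1)] → w = 0.00
R3 (z=14.0): tight=0.70, ¬nominal=1−0.33=0.67; AND[max(0, a+b−1)] → w = 0.37
Weighted average = (0.00·-5.0 + 0.00·-9.1 + 0.37·14.0) / (0.00 + 0.00 + 0.37)
  = 5.1800 / 0.3700 = 14.00

14.00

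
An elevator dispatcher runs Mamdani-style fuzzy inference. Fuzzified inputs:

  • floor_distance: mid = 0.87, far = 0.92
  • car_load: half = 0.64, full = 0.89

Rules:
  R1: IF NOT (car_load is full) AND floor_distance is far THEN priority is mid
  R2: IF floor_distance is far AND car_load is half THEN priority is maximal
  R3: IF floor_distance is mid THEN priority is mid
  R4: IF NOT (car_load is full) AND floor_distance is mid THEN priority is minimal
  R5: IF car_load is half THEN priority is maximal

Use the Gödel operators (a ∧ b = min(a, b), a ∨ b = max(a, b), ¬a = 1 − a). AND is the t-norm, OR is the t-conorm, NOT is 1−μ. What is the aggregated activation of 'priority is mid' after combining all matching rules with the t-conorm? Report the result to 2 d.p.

R1: ¬full=1−0.89=0.11, far=0.92; AND[min(a, b)] → w = 0.11
R2: far=0.92, half=0.64; AND[min(a, b)] → w = 0.64
R3: mid=0.87 → w = 0.87
R4: ¬full=1−0.89=0.11, mid=0.87; AND[min(a, b)] → w = 0.11
R5: half=0.64 → w = 0.64
Rules with consequent 'mid': {R1, R3} → strengths 0.11, 0.87
Aggregate via t-conorm [max(a, b)]: 0.87

0.87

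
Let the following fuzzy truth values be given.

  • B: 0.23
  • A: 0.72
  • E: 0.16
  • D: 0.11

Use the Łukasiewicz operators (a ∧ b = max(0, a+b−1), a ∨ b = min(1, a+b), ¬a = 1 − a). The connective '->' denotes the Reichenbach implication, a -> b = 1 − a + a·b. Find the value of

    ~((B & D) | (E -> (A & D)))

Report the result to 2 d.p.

B & D = max(0, a+b−1) on (0.23, 0.11) = 0.00
A & D = max(0, a+b−1) on (0.72, 0.11) = 0.00
E -> (A & D)  [Reichenbach: 1 − a + a·b] with a=0.16, b=0.00 → 0.84
(B & D) | (E -> (A & D)) = min(1, a+b) on (0.00, 0.84) = 0.84
~((B & D) | (E -> (A & D))) = 1 − 0.84 = 0.16

0.16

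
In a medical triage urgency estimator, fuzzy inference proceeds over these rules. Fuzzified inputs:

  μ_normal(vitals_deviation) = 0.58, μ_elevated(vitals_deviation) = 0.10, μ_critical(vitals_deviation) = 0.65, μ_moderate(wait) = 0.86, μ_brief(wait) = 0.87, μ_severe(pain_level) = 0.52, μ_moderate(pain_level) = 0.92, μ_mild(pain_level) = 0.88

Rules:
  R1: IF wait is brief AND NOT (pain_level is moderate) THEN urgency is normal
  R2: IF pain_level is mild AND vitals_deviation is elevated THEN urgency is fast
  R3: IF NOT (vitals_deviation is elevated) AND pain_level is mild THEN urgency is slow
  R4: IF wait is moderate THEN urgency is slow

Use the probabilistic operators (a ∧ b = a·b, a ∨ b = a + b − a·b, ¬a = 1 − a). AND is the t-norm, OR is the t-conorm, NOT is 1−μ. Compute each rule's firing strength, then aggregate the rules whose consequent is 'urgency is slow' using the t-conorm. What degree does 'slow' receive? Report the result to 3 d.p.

R1: brief=0.87, ¬moderate=1−0.92=0.08; AND[a·b] → w = 0.0696
R2: mild=0.88, elevated=0.10; AND[a·b] → w = 0.0880
R3: ¬elevated=1−0.10=0.90, mild=0.88; AND[a·b] → w = 0.7920
R4: moderate=0.86 → w = 0.8600
Rules with consequent 'slow': {R3, R4} → strengths 0.7920, 0.8600
Aggregate via t-conorm [a + b − a·b]: 0.9709

0.971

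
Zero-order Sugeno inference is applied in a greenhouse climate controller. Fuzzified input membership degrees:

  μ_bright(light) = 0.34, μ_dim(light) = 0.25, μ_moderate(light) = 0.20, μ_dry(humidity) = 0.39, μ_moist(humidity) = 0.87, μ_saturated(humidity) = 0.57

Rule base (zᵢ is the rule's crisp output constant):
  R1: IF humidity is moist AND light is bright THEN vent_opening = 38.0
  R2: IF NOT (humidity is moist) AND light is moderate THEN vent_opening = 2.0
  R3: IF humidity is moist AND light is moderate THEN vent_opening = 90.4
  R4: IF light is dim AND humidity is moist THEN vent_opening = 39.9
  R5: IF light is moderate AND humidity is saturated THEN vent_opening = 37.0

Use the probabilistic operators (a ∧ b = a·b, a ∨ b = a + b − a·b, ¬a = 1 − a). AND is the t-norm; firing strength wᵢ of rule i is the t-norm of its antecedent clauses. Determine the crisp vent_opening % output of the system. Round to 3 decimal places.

48.251

R1 (z=38.0): moist=0.87, bright=0.34; AND[a·b] → w = 0.2958
R2 (z=2.0): ¬moist=1−0.87=0.13, moderate=0.20; AND[a·b] → w = 0.0260
R3 (z=90.4): moist=0.87, moderate=0.20; AND[a·b] → w = 0.1740
R4 (z=39.9): dim=0.25, moist=0.87; AND[a·b] → w = 0.2175
R5 (z=37.0): moderate=0.20, saturated=0.57; AND[a·b] → w = 0.1140
Weighted average = (0.2958·38.0 + 0.0260·2.0 + 0.1740·90.4 + 0.2175·39.9 + 0.1140·37.0) / (0.2958 + 0.0260 + 0.1740 + 0.2175 + 0.1140)
  = 39.9183 / 0.8273 = 48.251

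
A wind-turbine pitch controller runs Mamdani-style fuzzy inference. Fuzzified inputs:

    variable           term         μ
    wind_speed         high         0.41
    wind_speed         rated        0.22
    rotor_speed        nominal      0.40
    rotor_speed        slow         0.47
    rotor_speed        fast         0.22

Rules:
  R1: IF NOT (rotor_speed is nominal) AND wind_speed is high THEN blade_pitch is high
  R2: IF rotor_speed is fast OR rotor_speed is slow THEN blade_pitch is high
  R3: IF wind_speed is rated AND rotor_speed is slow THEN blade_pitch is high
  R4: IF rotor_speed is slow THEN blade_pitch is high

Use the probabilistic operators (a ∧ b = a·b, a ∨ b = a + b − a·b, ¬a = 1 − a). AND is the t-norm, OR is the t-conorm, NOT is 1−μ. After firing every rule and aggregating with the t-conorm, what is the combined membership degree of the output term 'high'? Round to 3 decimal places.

0.852

R1: ¬nominal=1−0.40=0.60, high=0.41; AND[a·b] → w = 0.2460
R2: fast=0.22, slow=0.47; OR[a + b − a·b] → w = 0.5866
R3: rated=0.22, slow=0.47; AND[a·b] → w = 0.1034
R4: slow=0.47 → w = 0.4700
Rules with consequent 'high': {R1, R2, R3, R4} → strengths 0.2460, 0.5866, 0.1034, 0.4700
Aggregate via t-conorm [a + b − a·b]: 0.8519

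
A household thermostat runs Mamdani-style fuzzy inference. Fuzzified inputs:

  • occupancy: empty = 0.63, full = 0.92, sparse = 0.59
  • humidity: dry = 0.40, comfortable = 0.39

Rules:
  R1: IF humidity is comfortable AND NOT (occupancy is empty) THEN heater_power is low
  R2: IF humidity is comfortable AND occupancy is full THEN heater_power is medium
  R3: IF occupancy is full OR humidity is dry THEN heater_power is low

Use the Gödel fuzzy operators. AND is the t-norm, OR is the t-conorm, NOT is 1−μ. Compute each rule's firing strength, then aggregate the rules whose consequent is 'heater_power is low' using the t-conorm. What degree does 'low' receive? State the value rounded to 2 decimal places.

0.92

R1: comfortable=0.39, ¬empty=1−0.63=0.37; AND[min(a, b)] → w = 0.37
R2: comfortable=0.39, full=0.92; AND[min(a, b)] → w = 0.39
R3: full=0.92, dry=0.40; OR[max(a, b)] → w = 0.92
Rules with consequent 'low': {R1, R3} → strengths 0.37, 0.92
Aggregate via t-conorm [max(a, b)]: 0.92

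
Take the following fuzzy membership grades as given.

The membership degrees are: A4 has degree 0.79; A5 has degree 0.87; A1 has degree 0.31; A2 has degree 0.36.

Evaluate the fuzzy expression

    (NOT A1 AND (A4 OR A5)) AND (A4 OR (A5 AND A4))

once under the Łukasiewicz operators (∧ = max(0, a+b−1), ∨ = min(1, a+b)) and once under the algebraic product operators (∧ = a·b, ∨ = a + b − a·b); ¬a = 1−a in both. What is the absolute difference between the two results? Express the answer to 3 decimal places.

Under Łukasiewicz:
  NOT A1 = 1 − 0.31 = 0.69
  A4 OR A5 = min(1, a+b) on (0.79, 0.87) = 1.00
  NOT A1 AND (A4 OR A5) = max(0, a+b−1) on (0.69, 1.00) = 0.69
  A5 AND A4 = max(0, a+b−1) on (0.87, 0.79) = 0.66
  A4 OR (A5 AND A4) = min(1, a+b) on (0.79, 0.66) = 1.00
  (NOT A1 AND (A4 OR A5)) AND (A4 OR (A5 AND A4)) = max(0, a+b−1) on (0.69, 1.00) = 0.69
  → value = 0.6900
Under algebraic product:
  NOT A1 = 1 − 0.3100 = 0.6900
  A4 OR A5 = a + b − a·b on (0.7900, 0.8700) = 0.9727
  NOT A1 AND (A4 OR A5) = a·b on (0.6900, 0.9727) = 0.6712
  A5 AND A4 = a·b on (0.8700, 0.7900) = 0.6873
  A4 OR (A5 AND A4) = a + b − a·b on (0.7900, 0.6873) = 0.9343
  (NOT A1 AND (A4 OR A5)) AND (A4 OR (A5 AND A4)) = a·b on (0.6712, 0.9343) = 0.6271
  → value = 0.6271
|0.6900 − 0.6271| = 0.063

0.063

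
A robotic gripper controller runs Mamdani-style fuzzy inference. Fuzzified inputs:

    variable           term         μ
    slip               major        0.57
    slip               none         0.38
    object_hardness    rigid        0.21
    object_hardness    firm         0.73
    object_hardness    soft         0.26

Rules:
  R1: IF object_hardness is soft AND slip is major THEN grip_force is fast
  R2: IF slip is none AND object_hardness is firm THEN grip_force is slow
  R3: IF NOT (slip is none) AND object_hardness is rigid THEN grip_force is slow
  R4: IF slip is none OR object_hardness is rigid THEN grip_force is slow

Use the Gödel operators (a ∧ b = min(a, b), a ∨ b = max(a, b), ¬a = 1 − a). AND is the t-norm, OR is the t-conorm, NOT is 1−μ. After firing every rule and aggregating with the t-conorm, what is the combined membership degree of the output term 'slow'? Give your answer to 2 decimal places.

R1: soft=0.26, major=0.57; AND[min(a, b)] → w = 0.26
R2: none=0.38, firm=0.73; AND[min(a, b)] → w = 0.38
R3: ¬none=1−0.38=0.62, rigid=0.21; AND[min(a, b)] → w = 0.21
R4: none=0.38, rigid=0.21; OR[max(a, b)] → w = 0.38
Rules with consequent 'slow': {R2, R3, R4} → strengths 0.38, 0.21, 0.38
Aggregate via t-conorm [max(a, b)]: 0.38

0.38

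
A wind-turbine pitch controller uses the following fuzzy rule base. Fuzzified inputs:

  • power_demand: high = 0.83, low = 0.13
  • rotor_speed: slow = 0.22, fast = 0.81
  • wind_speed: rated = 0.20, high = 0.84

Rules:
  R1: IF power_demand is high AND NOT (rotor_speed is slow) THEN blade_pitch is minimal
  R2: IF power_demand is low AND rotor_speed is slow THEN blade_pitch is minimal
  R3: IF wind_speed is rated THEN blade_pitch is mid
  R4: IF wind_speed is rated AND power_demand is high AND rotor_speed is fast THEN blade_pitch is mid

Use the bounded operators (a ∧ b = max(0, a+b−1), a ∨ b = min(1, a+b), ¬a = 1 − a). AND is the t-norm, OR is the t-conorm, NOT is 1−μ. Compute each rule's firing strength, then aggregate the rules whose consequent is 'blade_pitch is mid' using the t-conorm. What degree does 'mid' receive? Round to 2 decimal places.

0.20

R1: high=0.83, ¬slow=1−0.22=0.78; AND[max(0, a+b−1)] → w = 0.61
R2: low=0.13, slow=0.22; AND[max(0, a+b−1)] → w = 0.00
R3: rated=0.20 → w = 0.20
R4: rated=0.20, high=0.83, fast=0.81; AND[max(0, a+b−1)] → w = 0.00
Rules with consequent 'mid': {R3, R4} → strengths 0.20, 0.00
Aggregate via t-conorm [min(1, a+b)]: 0.20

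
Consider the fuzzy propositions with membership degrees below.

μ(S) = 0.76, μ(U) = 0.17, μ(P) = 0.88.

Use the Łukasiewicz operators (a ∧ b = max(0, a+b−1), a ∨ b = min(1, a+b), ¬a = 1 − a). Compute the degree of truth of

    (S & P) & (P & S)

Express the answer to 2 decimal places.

S & P = max(0, a+b−1) on (0.76, 0.88) = 0.64
P & S = max(0, a+b−1) on (0.88, 0.76) = 0.64
(S & P) & (P & S) = max(0, a+b−1) on (0.64, 0.64) = 0.28

0.28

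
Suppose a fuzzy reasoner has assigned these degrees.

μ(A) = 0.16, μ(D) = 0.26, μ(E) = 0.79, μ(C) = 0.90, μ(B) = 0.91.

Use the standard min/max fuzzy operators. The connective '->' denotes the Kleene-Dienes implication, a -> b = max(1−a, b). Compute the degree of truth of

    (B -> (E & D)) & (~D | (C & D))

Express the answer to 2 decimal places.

0.26

E & D = min(a, b) on (0.79, 0.26) = 0.26
B -> (E & D)  [Kleene-Dienes: max(1−a, b)] with a=0.91, b=0.26 → 0.26
~D = 1 − 0.26 = 0.74
C & D = min(a, b) on (0.90, 0.26) = 0.26
~D | (C & D) = max(a, b) on (0.74, 0.26) = 0.74
(B -> (E & D)) & (~D | (C & D)) = min(a, b) on (0.26, 0.74) = 0.26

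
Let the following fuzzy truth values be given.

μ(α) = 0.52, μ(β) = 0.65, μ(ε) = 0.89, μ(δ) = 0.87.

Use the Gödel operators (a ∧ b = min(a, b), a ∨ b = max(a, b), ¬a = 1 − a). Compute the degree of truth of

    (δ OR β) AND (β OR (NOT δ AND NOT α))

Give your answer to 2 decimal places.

δ OR β = max(a, b) on (0.87, 0.65) = 0.87
NOT δ = 1 − 0.87 = 0.13
NOT α = 1 − 0.52 = 0.48
NOT δ AND NOT α = min(a, b) on (0.13, 0.48) = 0.13
β OR (NOT δ AND NOT α) = max(a, b) on (0.65, 0.13) = 0.65
(δ OR β) AND (β OR (NOT δ AND NOT α)) = min(a, b) on (0.87, 0.65) = 0.65

0.65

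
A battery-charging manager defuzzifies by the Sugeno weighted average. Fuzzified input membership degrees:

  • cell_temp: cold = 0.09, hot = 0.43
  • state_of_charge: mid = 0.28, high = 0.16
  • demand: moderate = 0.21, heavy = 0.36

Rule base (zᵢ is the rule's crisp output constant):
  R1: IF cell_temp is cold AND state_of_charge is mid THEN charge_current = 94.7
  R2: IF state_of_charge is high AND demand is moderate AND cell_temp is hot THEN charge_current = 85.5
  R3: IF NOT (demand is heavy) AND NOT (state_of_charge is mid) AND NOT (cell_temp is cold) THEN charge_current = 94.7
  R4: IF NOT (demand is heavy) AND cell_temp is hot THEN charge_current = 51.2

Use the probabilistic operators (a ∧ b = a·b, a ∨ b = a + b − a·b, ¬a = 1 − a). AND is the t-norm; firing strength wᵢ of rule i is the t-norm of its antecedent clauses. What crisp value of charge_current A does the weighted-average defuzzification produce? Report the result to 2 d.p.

78.21

R1 (z=94.7): cold=0.09, mid=0.28; AND[a·b] → w = 0.0252
R2 (z=85.5): high=0.16, moderate=0.21, hot=0.43; AND[a·b] → w = 0.0144
R3 (z=94.7): ¬heavy=1−0.36=0.64, ¬mid=1−0.28=0.72, ¬cold=1−0.09=0.91; AND[a·b] → w = 0.4193
R4 (z=51.2): ¬heavy=1−0.36=0.64, hot=0.43; AND[a·b] → w = 0.2752
Weighted average = (0.0252·94.7 + 0.0144·85.5 + 0.4193·94.7 + 0.2752·51.2) / (0.0252 + 0.0144 + 0.4193 + 0.2752)
  = 57.4223 / 0.7342 = 78.21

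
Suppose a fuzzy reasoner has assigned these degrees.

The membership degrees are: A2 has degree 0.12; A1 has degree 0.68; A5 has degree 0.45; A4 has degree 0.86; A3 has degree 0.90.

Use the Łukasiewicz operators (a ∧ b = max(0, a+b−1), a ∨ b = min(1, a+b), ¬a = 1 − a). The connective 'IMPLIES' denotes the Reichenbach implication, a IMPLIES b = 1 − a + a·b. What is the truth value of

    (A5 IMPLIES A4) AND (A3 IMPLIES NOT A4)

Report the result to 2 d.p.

A5 IMPLIES A4  [Reichenbach: 1 − a + a·b] with a=0.45, b=0.86 → 0.94
NOT A4 = 1 − 0.86 = 0.14
A3 IMPLIES NOT A4  [Reichenbach: 1 − a + a·b] with a=0.90, b=0.14 → 0.23
(A5 IMPLIES A4) AND (A3 IMPLIES NOT A4) = max(0, a+b−1) on (0.94, 0.23) = 0.16

0.16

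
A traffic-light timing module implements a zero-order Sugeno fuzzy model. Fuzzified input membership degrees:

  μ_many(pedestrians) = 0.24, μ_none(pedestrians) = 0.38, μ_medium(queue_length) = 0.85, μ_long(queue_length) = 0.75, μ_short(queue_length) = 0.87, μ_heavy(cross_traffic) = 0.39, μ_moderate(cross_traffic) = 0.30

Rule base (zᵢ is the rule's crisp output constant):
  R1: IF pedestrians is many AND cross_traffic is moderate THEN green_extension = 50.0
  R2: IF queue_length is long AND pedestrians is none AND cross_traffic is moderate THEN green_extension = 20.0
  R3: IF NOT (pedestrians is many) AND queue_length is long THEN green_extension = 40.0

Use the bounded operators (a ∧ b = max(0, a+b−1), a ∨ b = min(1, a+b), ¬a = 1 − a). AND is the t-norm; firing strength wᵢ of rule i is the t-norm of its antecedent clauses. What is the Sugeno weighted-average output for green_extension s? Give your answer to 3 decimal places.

40.000

R1 (z=50.0): many=0.24, moderate=0.30; AND[max(0, a+b−1)] → w = 0.00
R2 (z=20.0): long=0.75, none=0.38, moderate=0.30; AND[max(0, a+b−1)] → w = 0.00
R3 (z=40.0): ¬many=1−0.24=0.76, long=0.75; AND[max(0, a+b−1)] → w = 0.51
Weighted average = (0.00·50.0 + 0.00·20.0 + 0.51·40.0) / (0.00 + 0.00 + 0.51)
  = 20.4000 / 0.5100 = 40.000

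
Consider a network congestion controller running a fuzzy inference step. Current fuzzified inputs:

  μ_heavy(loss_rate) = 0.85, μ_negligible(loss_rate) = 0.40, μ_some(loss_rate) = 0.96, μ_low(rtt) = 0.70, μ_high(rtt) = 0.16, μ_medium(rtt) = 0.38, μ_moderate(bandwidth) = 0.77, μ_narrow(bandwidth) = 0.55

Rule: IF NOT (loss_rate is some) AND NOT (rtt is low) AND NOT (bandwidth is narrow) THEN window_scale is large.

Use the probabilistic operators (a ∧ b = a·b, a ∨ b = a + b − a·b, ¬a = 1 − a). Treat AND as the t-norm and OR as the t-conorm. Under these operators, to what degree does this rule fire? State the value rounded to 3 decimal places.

0.005

firing strength: ¬some=1−0.96=0.04, ¬low=1−0.70=0.30, ¬narrow=1−0.55=0.45; AND[a·b] → w = 0.0054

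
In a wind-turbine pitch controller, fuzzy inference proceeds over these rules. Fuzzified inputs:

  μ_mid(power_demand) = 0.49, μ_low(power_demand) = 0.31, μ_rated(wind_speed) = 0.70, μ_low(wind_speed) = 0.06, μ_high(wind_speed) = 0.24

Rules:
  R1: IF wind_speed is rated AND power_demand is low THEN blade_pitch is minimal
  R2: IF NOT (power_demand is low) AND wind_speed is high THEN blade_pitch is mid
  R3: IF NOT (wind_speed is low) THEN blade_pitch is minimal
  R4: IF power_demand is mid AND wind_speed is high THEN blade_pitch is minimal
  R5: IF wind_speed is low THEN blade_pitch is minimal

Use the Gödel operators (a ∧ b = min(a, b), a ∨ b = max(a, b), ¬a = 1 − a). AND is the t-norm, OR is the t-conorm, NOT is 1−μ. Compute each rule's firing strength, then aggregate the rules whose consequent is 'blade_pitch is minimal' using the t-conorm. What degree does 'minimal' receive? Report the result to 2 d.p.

R1: rated=0.70, low=0.31; AND[min(a, b)] → w = 0.31
R2: ¬low=1−0.31=0.69, high=0.24; AND[min(a, b)] → w = 0.24
R3: ¬low=1−0.06=0.94 → w = 0.94
R4: mid=0.49, high=0.24; AND[min(a, b)] → w = 0.24
R5: low=0.06 → w = 0.06
Rules with consequent 'minimal': {R1, R3, R4, R5} → strengths 0.31, 0.94, 0.24, 0.06
Aggregate via t-conorm [max(a, b)]: 0.94

0.94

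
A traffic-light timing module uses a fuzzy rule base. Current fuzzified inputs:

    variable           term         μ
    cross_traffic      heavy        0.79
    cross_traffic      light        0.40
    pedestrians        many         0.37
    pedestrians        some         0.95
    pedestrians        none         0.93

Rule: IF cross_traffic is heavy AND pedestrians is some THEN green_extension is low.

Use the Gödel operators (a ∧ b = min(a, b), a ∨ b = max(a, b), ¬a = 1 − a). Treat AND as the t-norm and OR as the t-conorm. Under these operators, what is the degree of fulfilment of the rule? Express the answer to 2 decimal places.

0.79

firing strength: heavy=0.79, some=0.95; AND[min(a, b)] → w = 0.79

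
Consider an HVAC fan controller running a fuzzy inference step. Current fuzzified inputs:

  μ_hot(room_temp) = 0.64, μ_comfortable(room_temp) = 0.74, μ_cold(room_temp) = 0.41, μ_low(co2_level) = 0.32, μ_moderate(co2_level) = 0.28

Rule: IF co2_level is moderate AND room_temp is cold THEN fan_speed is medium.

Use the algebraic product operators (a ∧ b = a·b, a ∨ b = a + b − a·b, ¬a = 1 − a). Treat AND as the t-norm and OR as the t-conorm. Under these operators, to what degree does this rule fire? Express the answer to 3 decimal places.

firing strength: moderate=0.28, cold=0.41; AND[a·b] → w = 0.1148

0.115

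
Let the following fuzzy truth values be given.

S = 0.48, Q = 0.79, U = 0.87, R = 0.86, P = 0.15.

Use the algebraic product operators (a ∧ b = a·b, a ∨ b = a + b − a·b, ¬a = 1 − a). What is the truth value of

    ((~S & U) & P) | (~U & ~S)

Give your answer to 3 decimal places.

0.131

~S = 1 − 0.4800 = 0.5200
~S & U = a·b on (0.5200, 0.8700) = 0.4524
(~S & U) & P = a·b on (0.4524, 0.1500) = 0.0679
~U = 1 − 0.8700 = 0.1300
~S = 1 − 0.4800 = 0.5200
~U & ~S = a·b on (0.1300, 0.5200) = 0.0676
((~S & U) & P) | (~U & ~S) = a + b − a·b on (0.0679, 0.0676) = 0.1309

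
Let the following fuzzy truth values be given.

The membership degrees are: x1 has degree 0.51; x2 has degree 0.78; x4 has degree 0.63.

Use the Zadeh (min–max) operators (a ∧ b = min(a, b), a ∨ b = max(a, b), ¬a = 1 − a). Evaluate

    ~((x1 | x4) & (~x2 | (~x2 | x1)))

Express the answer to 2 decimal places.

0.49

x1 | x4 = max(a, b) on (0.51, 0.63) = 0.63
~x2 = 1 − 0.78 = 0.22
~x2 = 1 − 0.78 = 0.22
~x2 | x1 = max(a, b) on (0.22, 0.51) = 0.51
~x2 | (~x2 | x1) = max(a, b) on (0.22, 0.51) = 0.51
(x1 | x4) & (~x2 | (~x2 | x1)) = min(a, b) on (0.63, 0.51) = 0.51
~((x1 | x4) & (~x2 | (~x2 | x1))) = 1 − 0.51 = 0.49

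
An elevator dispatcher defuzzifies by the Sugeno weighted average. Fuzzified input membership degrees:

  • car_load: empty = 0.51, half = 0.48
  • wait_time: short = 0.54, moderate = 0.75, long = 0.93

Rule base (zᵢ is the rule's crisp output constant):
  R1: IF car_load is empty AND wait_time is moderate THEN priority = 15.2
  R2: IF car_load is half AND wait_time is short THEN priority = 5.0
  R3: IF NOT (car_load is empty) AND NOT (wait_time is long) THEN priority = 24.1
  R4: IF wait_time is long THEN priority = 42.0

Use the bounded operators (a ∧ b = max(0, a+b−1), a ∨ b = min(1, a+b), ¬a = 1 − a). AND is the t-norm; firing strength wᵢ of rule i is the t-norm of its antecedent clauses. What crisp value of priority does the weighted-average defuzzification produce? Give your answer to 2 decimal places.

35.63

R1 (z=15.2): empty=0.51, moderate=0.75; AND[max(0, a+b−1)] → w = 0.26
R2 (z=5.0): half=0.48, short=0.54; AND[max(0, a+b−1)] → w = 0.02
R3 (z=24.1): ¬empty=1−0.51=0.49, ¬long=1−0.93=0.07; AND[max(0, a+b−1)] → w = 0.00
R4 (z=42.0): long=0.93 → w = 0.93
Weighted average = (0.26·15.2 + 0.02·5.0 + 0.00·24.1 + 0.93·42.0) / (0.26 + 0.02 + 0.00 + 0.93)
  = 43.1120 / 1.2100 = 35.63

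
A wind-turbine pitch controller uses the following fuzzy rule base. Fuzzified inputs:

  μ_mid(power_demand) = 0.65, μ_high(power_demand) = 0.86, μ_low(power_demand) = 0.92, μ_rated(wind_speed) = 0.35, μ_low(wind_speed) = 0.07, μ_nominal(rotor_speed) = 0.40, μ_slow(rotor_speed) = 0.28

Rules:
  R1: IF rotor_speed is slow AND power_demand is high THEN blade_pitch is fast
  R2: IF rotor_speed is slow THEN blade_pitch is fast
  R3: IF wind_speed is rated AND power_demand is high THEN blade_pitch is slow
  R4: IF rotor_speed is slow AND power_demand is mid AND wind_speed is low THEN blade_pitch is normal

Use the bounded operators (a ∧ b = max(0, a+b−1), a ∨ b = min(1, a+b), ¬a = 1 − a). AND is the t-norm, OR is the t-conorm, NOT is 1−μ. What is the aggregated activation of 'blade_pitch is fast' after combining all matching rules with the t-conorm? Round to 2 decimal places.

R1: slow=0.28, high=0.86; AND[max(0, a+b−1)] → w = 0.14
R2: slow=0.28 → w = 0.28
R3: rated=0.35, high=0.86; AND[max(0, a+b−1)] → w = 0.21
R4: slow=0.28, mid=0.65, low=0.07; AND[max(0, a+b−1)] → w = 0.00
Rules with consequent 'fast': {R1, R2} → strengths 0.14, 0.28
Aggregate via t-conorm [min(1, a+b)]: 0.42

0.42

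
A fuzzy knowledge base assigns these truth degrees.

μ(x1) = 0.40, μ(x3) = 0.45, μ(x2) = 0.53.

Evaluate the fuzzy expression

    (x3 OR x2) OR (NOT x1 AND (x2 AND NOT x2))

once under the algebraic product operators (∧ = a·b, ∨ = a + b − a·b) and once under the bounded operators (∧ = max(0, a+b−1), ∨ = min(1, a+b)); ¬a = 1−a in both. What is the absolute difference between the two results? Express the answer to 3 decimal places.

Under algebraic product:
  x3 OR x2 = a + b − a·b on (0.4500, 0.5300) = 0.7415
  NOT x1 = 1 − 0.4000 = 0.6000
  NOT x2 = 1 − 0.5300 = 0.4700
  x2 AND NOT x2 = a·b on (0.5300, 0.4700) = 0.2491
  NOT x1 AND (x2 AND NOT x2) = a·b on (0.6000, 0.2491) = 0.1495
  (x3 OR x2) OR (NOT x1 AND (x2 AND NOT x2)) = a + b − a·b on (0.7415, 0.1495) = 0.7801
  → value = 0.7801
Under bounded:
  x3 OR x2 = min(1, a+b) on (0.45, 0.53) = 0.98
  NOT x1 = 1 − 0.40 = 0.60
  NOT x2 = 1 − 0.53 = 0.47
  x2 AND NOT x2 = max(0, a+b−1) on (0.53, 0.47) = 0.00
  NOT x1 AND (x2 AND NOT x2) = max(0, a+b−1) on (0.60, 0.00) = 0.00
  (x3 OR x2) OR (NOT x1 AND (x2 AND NOT x2)) = min(1, a+b) on (0.98, 0.00) = 0.98
  → value = 0.9800
|0.7801 − 0.9800| = 0.200

0.200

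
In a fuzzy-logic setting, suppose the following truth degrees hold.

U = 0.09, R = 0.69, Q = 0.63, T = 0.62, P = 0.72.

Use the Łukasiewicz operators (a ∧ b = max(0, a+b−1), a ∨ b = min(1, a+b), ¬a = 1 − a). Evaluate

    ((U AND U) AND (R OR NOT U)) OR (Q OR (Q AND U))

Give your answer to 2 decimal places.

U AND U = max(0, a+b−1) on (0.09, 0.09) = 0.00
NOT U = 1 − 0.09 = 0.91
R OR NOT U = min(1, a+b) on (0.69, 0.91) = 1.00
(U AND U) AND (R OR NOT U) = max(0, a+b−1) on (0.00, 1.00) = 0.00
Q AND U = max(0, a+b−1) on (0.63, 0.09) = 0.00
Q OR (Q AND U) = min(1, a+b) on (0.63, 0.00) = 0.63
((U AND U) AND (R OR NOT U)) OR (Q OR (Q AND U)) = min(1, a+b) on (0.00, 0.63) = 0.63

0.63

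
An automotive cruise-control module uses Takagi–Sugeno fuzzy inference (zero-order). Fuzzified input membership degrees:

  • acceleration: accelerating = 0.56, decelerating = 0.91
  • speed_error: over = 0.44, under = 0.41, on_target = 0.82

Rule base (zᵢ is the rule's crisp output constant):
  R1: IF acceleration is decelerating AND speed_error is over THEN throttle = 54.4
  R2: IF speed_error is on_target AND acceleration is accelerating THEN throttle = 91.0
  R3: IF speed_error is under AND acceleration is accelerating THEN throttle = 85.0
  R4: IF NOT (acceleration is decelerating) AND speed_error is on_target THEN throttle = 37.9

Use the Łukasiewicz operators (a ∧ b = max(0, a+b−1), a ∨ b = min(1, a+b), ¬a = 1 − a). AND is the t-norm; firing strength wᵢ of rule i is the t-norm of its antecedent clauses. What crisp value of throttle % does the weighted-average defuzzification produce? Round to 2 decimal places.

R1 (z=54.4): decelerating=0.91, over=0.44; AND[max(0, a+b−1)] → w = 0.35
R2 (z=91.0): on_target=0.82, accelerating=0.56; AND[max(0, a+b−1)] → w = 0.38
R3 (z=85.0): under=0.41, accelerating=0.56; AND[max(0, a+b−1)] → w = 0.00
R4 (z=37.9): ¬decelerating=1−0.91=0.09, on_target=0.82; AND[max(0, a+b−1)] → w = 0.00
Weighted average = (0.35·54.4 + 0.38·91.0 + 0.00·85.0 + 0.00·37.9) / (0.35 + 0.38 + 0.00 + 0.00)
  = 53.6200 / 0.7300 = 73.45

73.45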